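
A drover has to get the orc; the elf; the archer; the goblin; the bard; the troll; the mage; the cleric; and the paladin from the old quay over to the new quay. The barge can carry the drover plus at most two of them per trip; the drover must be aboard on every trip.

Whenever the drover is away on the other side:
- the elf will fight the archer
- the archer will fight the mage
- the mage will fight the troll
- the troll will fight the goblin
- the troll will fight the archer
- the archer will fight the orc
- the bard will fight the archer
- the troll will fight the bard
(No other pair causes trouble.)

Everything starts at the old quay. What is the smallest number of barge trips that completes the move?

15

Counting alone: the drover can take at most 2 across per trip to the new quay, so moving all 9 needs at least 5 loaded trips out, with a return between consecutive ones — at least 9 crossings.
The safety rule pushes this higher. Following every safe sequence of crossings, the most of the 9 that can be at the new quay as the barge arrives there on crossings 9, 11, 13 is 6, 7, 8 respectively — never all 9.
So no plan with fewer than 15 crossings exists, and this one achieves 15:
1. Drover goes to the new quay with the archer and the troll.  [the old quay: the bard, the cleric, the elf, the goblin, the mage, the orc, the paladin | the new quay: the archer, the troll]
2. Drover goes back to the old quay with the archer.  [the old quay: the archer, the bard, the cleric, the elf, the goblin, the mage, the orc, the paladin | the new quay: the troll]
3. Drover goes to the new quay with the archer and the orc.  [the old quay: the bard, the cleric, the elf, the goblin, the mage, the paladin | the new quay: the archer, the orc, the troll]
4. Drover goes back to the old quay with the archer.  [the old quay: the archer, the bard, the cleric, the elf, the goblin, the mage, the paladin | the new quay: the orc, the troll]
5. Drover goes to the new quay with the archer and the elf.  [the old quay: the bard, the cleric, the goblin, the mage, the paladin | the new quay: the archer, the elf, the orc, the troll]
6. Drover goes back to the old quay with the archer.  [the old quay: the archer, the bard, the cleric, the goblin, the mage, the paladin | the new quay: the elf, the orc, the troll]
7. Drover goes to the new quay with the archer and the cleric.  [the old quay: the bard, the goblin, the mage, the paladin | the new quay: the archer, the cleric, the elf, the orc, the troll]
8. Drover goes back to the old quay with the archer.  [the old quay: the archer, the bard, the goblin, the mage, the paladin | the new quay: the cleric, the elf, the orc, the troll]
9. Drover goes to the new quay with the archer and the paladin.  [the old quay: the bard, the goblin, the mage | the new quay: the archer, the cleric, the elf, the orc, the paladin, the troll]
10. Drover goes back to the old quay with the archer.  [the old quay: the archer, the bard, the goblin, the mage | the new quay: the cleric, the elf, the orc, the paladin, the troll]
11. Drover goes to the new quay with the bard and the mage.  [the old quay: the archer, the goblin | the new quay: the bard, the cleric, the elf, the mage, the orc, the paladin, the troll]
12. Drover goes back to the old quay with the troll.  [the old quay: the archer, the goblin, the troll | the new quay: the bard, the cleric, the elf, the mage, the orc, the paladin]
13. Drover goes to the new quay with the archer and the goblin.  [the old quay: the troll | the new quay: the archer, the bard, the cleric, the elf, the goblin, the mage, the orc, the paladin]
14. Drover goes back to the old quay with the archer.  [the old quay: the archer, the troll | the new quay: the bard, the cleric, the elf, the goblin, the mage, the orc, the paladin]
15. Drover goes to the new quay with the archer and the troll.  [the old quay: — | the new quay: the archer, the bard, the cleric, the elf, the goblin, the mage, the orc, the paladin, the troll]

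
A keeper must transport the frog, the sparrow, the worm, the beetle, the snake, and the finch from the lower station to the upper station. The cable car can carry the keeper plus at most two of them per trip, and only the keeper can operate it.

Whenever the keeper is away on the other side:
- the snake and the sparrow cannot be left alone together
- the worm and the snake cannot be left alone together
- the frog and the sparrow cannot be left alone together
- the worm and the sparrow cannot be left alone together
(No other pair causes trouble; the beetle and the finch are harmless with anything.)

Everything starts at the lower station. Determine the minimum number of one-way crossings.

Counting alone: the keeper can take at most 2 across per trip to the upper station, so moving all 6 needs at least 3 loaded trips out, with a return between consecutive ones — at least 5 crossings.
The safety rule pushes this higher. Following every safe sequence of crossings, the most of the 6 that can be at the upper station as the cable car arrives there on crossings 5, 7 is 4, 5 respectively — never all 6.
So no plan with fewer than 9 crossings exists, and this one achieves 9:
1. Keeper goes to the upper station with the sparrow and the worm.  [the lower station: the beetle, the finch, the frog, the snake | the upper station: the sparrow, the worm]
2. Keeper goes back to the lower station with the sparrow.  [the lower station: the beetle, the finch, the frog, the snake, the sparrow | the upper station: the worm]
3. Keeper goes to the upper station with the frog and the sparrow.  [the lower station: the beetle, the finch, the snake | the upper station: the frog, the sparrow, the worm]
4. Keeper goes back to the lower station with the sparrow.  [the lower station: the beetle, the finch, the snake, the sparrow | the upper station: the frog, the worm]
5. Keeper goes to the upper station with the beetle and the sparrow.  [the lower station: the finch, the snake | the upper station: the beetle, the frog, the sparrow, the worm]
6. Keeper goes back to the lower station with the sparrow.  [the lower station: the finch, the snake, the sparrow | the upper station: the beetle, the frog, the worm]
7. Keeper goes to the upper station with the finch and the sparrow.  [the lower station: the snake | the upper station: the beetle, the finch, the frog, the sparrow, the worm]
8. Keeper goes back to the lower station with the sparrow.  [the lower station: the snake, the sparrow | the upper station: the beetle, the finch, the frog, the worm]
9. Keeper goes to the upper station with the snake and the sparrow.  [the lower station: — | the upper station: the beetle, the finch, the frog, the snake, the sparrow, the worm]

9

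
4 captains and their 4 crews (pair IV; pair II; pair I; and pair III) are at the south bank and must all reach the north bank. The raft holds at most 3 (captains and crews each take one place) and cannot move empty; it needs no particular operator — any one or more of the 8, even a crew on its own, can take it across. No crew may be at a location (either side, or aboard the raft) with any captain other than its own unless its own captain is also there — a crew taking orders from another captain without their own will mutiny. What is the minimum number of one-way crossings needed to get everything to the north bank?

9

Counting alone: each trip to the north bank takes at most 3 across and each return brings at least 1 back, so after t trips out (and t−1 returns) at most 3t − (t−1) of the 8 are across; that first reaches 8 at t = 4, so at least 7 crossings are needed.
The safety rule pushes this higher. Following every safe sequence of crossings, the most of the 8 that can be at the north bank as the raft arrives there on crossing 7 is 7 — never all 8.
So no plan with fewer than 9 crossings exists, and this one achieves 9:
1. captain IV and crew IV cross → the north bank.
2. captain IV crosses ← the south bank.
3. captain II, captain IV, and crew II cross → the north bank.
4. captain IV and crew IV cross ← the south bank.
5. captain I, captain III, and captain IV cross → the north bank.
6. crew II crosses ← the south bank.
7. crew II and crew IV cross → the north bank.
8. crew IV crosses ← the south bank.
9. crew I, crew III, and crew IV cross → the north bank.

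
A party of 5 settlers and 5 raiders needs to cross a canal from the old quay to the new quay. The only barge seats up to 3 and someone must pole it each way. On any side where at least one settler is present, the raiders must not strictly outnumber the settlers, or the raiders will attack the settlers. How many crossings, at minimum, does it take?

11

Counting alone: each trip to the new quay takes at most 3 across and each return brings at least 1 back, so after t trips out (and t−1 returns) at most 3t − (t−1) of the 10 are across; that first reaches 10 at t = 5, so at least 9 crossings are needed.
The safety rule pushes this higher. Following every safe sequence of crossings, the most of the 10 that can be at the new quay as the barge arrives there on crossing 9 is 9 — never all 10.
So no plan with fewer than 11 crossings exists, and this one achieves 11:
1. 2 raiders → the new quay.  (the old quay: 5S 3R; the new quay: 0S 2R)
2. 1 raider ← the old quay.  (the old quay: 5S 4R; the new quay: 0S 1R)
3. 3 raiders → the new quay.  (the old quay: 5S 1R; the new quay: 0S 4R)
4. 1 raider ← the old quay.  (the old quay: 5S 2R; the new quay: 0S 3R)
5. 3 settlers → the new quay.  (the old quay: 2S 2R; the new quay: 3S 3R)
6. 1 settler and 1 raider ← the old quay.  (the old quay: 3S 3R; the new quay: 2S 2R)
7. 3 settlers → the new quay.  (the old quay: 0S 3R; the new quay: 5S 2R)
8. 1 raider ← the old quay.  (the old quay: 0S 4R; the new quay: 5S 1R)
9. 2 raiders → the new quay.  (the old quay: 0S 2R; the new quay: 5S 3R)
10. 1 raider ← the old quay.  (the old quay: 0S 3R; the new quay: 5S 2R)
11. 3 raiders → the new quay.  (the old quay: 0S 0R; the new quay: 5S 5R)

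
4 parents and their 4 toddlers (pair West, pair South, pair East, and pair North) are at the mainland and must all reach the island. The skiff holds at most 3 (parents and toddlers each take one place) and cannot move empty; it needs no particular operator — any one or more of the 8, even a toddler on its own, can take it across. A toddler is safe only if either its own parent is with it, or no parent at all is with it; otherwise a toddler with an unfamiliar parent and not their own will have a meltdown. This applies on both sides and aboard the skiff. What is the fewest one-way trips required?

9

Counting alone: each trip to the island takes at most 3 across and each return brings at least 1 back, so after t trips out (and t−1 returns) at most 3t − (t−1) of the 8 are across; that first reaches 8 at t = 4, so at least 7 crossings are needed.
The safety rule pushes this higher. Following every safe sequence of crossings, the most of the 8 that can be at the island as the skiff arrives there on crossing 7 is 7 — never all 8.
So no plan with fewer than 9 crossings exists, and this one achieves 9:
1. parent West and toddler West cross → the island.
2. parent West crosses ← the mainland.
3. parent South, parent West, and toddler South cross → the island.
4. parent West and toddler West cross ← the mainland.
5. parent East, parent North, and parent West cross → the island.
6. toddler South crosses ← the mainland.
7. toddler South and toddler West cross → the island.
8. toddler West crosses ← the mainland.
9. toddler East, toddler North, and toddler West cross → the island.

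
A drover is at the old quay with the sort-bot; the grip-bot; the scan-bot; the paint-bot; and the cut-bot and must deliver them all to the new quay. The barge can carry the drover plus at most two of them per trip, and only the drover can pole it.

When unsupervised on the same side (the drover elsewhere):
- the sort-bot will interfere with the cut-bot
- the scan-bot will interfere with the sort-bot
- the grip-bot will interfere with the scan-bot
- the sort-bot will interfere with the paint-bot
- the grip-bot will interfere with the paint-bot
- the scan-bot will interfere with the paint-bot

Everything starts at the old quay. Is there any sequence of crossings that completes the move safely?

No

Whatever the first load, the items left behind include a forbidden pair without the drover. No opening move is safe, so no plan exists.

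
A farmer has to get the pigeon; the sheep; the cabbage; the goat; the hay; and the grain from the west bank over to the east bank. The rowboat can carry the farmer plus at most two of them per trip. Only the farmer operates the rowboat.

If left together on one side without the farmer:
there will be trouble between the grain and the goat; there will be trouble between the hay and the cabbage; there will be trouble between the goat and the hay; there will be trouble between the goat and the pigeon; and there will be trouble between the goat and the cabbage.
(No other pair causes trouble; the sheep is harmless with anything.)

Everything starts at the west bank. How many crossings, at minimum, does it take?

Counting alone: the farmer can take at most 2 across per trip to the east bank, so moving all 6 needs at least 3 loaded trips out, with a return between consecutive ones — at least 5 crossings.
The safety rule pushes this higher. Following every safe sequence of crossings, the most of the 6 that can be at the east bank as the rowboat arrives there on crossings 5, 7 is 4, 5 respectively — never all 6.
So no plan with fewer than 9 crossings exists, and this one achieves 9:
1. Farmer goes to the east bank with the cabbage and the goat.  [the west bank: the grain, the hay, the pigeon, the sheep | the east bank: the cabbage, the goat]
2. Farmer goes back to the west bank with the cabbage.  [the west bank: the cabbage, the grain, the hay, the pigeon, the sheep | the east bank: the goat]
3. Farmer goes to the east bank with the cabbage and the pigeon.  [the west bank: the grain, the hay, the sheep | the east bank: the cabbage, the goat, the pigeon]
4. Farmer goes back to the west bank with the goat.  [the west bank: the goat, the grain, the hay, the sheep | the east bank: the cabbage, the pigeon]
5. Farmer goes to the east bank with the goat and the sheep.  [the west bank: the grain, the hay | the east bank: the cabbage, the goat, the pigeon, the sheep]
6. Farmer goes back to the west bank with the goat.  [the west bank: the goat, the grain, the hay | the east bank: the cabbage, the pigeon, the sheep]
7. Farmer goes to the east bank with the goat and the grain.  [the west bank: the hay | the east bank: the cabbage, the goat, the grain, the pigeon, the sheep]
8. Farmer goes back to the west bank with the goat.  [the west bank: the goat, the hay | the east bank: the cabbage, the grain, the pigeon, the sheep]
9. Farmer goes to the east bank with the goat and the hay.  [the west bank: — | the east bank: the cabbage, the goat, the grain, the hay, the pigeon, the sheep]

9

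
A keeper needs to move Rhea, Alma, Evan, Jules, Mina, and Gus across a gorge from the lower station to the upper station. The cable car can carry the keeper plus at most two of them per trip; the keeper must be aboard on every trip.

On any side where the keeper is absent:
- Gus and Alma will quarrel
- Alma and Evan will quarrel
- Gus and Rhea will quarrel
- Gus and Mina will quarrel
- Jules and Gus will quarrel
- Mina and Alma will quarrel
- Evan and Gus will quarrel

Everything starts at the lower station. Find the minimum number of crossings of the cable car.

Counting alone: the keeper can take at most 2 across per trip to the upper station, so moving all 6 needs at least 3 loaded trips out, with a return between consecutive ones — at least 5 crossings.
The safety rule pushes this higher. Following every safe sequence of crossings, the most of the 6 that can be at the upper station as the cable car arrives there on crossings 5, 7 is 4, 5 respectively — never all 6.
So no plan with fewer than 9 crossings exists, and this one achieves 9:
1. Keeper goes to the upper station with Alma and Gus.  [the lower station: Evan, Jules, Mina, Rhea | the upper station: Alma, Gus]
2. Keeper goes back to the lower station with Alma.  [the lower station: Alma, Evan, Jules, Mina, Rhea | the upper station: Gus]
3. Keeper goes to the upper station with Alma and Rhea.  [the lower station: Evan, Jules, Mina | the upper station: Alma, Gus, Rhea]
4. Keeper goes back to the lower station with Gus.  [the lower station: Evan, Gus, Jules, Mina | the upper station: Alma, Rhea]
5. Keeper goes to the upper station with Gus and Jules.  [the lower station: Evan, Mina | the upper station: Alma, Gus, Jules, Rhea]
6. Keeper goes back to the lower station with Gus.  [the lower station: Evan, Gus, Mina | the upper station: Alma, Jules, Rhea]
7. Keeper goes to the upper station with Evan and Mina.  [the lower station: Gus | the upper station: Alma, Evan, Jules, Mina, Rhea]
8. Keeper goes back to the lower station with Alma.  [the lower station: Alma, Gus | the upper station: Evan, Jules, Mina, Rhea]
9. Keeper goes to the upper station with Alma and Gus.  [the lower station: — | the upper station: Alma, Evan, Gus, Jules, Mina, Rhea]

9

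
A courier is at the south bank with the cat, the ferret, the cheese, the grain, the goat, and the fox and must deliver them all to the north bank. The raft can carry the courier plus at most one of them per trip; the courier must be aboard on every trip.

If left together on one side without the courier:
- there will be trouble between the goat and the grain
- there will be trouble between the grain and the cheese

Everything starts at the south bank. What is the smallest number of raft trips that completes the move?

Counting alone: the courier can take at most 1 across per trip to the north bank, so moving all 6 needs at least 6 loaded trips out, with a return between consecutive ones — at least 11 crossings.
The safety rule pushes this higher. Following every safe sequence of crossings, the most of the 6 that can be at the north bank as the raft arrives there on crossing 11 is 5 — never all 6.
So no plan with fewer than 13 crossings exists, and this one achieves 13:
1. Courier goes to the north bank with the grain.
2. Courier goes back to the south bank alone.
3. Courier goes to the north bank with the cat.
4. Courier goes back to the south bank alone.
5. Courier goes to the north bank with the ferret.
6. Courier goes back to the south bank alone.
7. Courier goes to the north bank with the cheese.
8. Courier goes back to the south bank with the grain.
9. Courier goes to the north bank with the goat.
10. Courier goes back to the south bank alone.
11. Courier goes to the north bank with the fox.
12. Courier goes back to the south bank alone.
13. Courier goes to the north bank with the grain.

13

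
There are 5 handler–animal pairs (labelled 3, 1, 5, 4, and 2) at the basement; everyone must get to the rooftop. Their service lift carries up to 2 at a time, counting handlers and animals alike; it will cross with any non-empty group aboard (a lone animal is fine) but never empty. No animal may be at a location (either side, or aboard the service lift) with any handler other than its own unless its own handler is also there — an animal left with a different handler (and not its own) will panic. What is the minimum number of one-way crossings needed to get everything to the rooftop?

Following every safe sequence of crossings from the start, the most of the 10 that can be at the rooftop as the service lift arrives there on crossings 1, 3, 5, 7 is 2, 3, 4, 5 respectively; the best ever achieved is 5 of 10.
From crossing 9 on, no configuration arises that was not already reachable earlier: only 82 distinct safe configurations (who is on which side, and where the service lift is) can ever be reached, none of them has everyone across, and every continuation just revisits them. So no valid plan exists.

impossible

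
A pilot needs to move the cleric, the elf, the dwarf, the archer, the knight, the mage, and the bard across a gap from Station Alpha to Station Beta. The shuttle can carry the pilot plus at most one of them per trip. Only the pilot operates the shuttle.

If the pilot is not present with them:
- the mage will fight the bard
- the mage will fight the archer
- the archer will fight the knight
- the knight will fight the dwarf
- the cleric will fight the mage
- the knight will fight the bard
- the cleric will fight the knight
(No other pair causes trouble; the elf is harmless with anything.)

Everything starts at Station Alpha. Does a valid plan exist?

Whatever the first load, the items left behind include a forbidden pair without the pilot. No opening move is safe, so no plan exists.

No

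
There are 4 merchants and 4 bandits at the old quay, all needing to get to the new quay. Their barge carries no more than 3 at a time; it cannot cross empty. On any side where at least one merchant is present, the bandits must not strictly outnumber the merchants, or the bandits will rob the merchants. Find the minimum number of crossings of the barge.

9

Counting alone: each trip to the new quay takes at most 3 across and each return brings at least 1 back, so after t trips out (and t−1 returns) at most 3t − (t−1) of the 8 are across; that first reaches 8 at t = 4, so at least 7 crossings are needed.
The safety rule pushes this higher. Following every safe sequence of crossings, the most of the 8 that can be at the new quay as the barge arrives there on crossing 7 is 7 — never all 8.
So no plan with fewer than 9 crossings exists, and this one achieves 9:
1. 2 bandits → the new quay.  (the old quay: 4M 2B; the new quay: 0M 2B)
2. 1 bandit ← the old quay.  (the old quay: 4M 3B; the new quay: 0M 1B)
3. 3 bandits → the new quay.  (the old quay: 4M 0B; the new quay: 0M 4B)
4. 1 bandit ← the old quay.  (the old quay: 4M 1B; the new quay: 0M 3B)
5. 3 merchants → the new quay.  (the old quay: 1M 1B; the new quay: 3M 3B)
6. 1 merchant and 1 bandit ← the old quay.  (the old quay: 2M 2B; the new quay: 2M 2B)
7. 2 merchants → the new quay.  (the old quay: 0M 2B; the new quay: 4M 2B)
8. 1 bandit ← the old quay.  (the old quay: 0M 3B; the new quay: 4M 1B)
9. 3 bandits → the new quay.  (the old quay: 0M 0B; the new quay: 4M 4B)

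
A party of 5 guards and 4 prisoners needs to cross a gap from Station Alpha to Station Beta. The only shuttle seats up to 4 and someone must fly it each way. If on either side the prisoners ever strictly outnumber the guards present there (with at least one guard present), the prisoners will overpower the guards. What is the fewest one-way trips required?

5

Counting alone: each trip to Station Beta takes at most 4 across and each return brings at least 1 back, so after t trips out (and t−1 returns) at most 4t − (t−1) of the 9 are across; that first reaches 9 at t = 3, so at least 5 crossings are needed.
The plan below uses exactly 5 crossings, so it is optimal:
1. 3 prisoners → Station Beta.  (Station Alpha: 5G 1P; Station Beta: 0G 3P)
2. 1 prisoner ← Station Alpha.  (Station Alpha: 5G 2P; Station Beta: 0G 2P)
3. 3 guards and 1 prisoner → Station Beta.  (Station Alpha: 2G 1P; Station Beta: 3G 3P)
4. 1 prisoner ← Station Alpha.  (Station Alpha: 2G 2P; Station Beta: 3G 2P)
5. 2 guards and 2 prisoners → Station Beta.  (Station Alpha: 0G 0P; Station Beta: 5G 4P)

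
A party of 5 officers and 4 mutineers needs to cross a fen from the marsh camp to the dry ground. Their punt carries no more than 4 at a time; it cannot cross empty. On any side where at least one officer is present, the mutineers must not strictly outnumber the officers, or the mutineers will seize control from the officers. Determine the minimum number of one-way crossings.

5

Counting alone: each trip to the dry ground takes at most 4 across and each return brings at least 1 back, so after t trips out (and t−1 returns) at most 4t − (t−1) of the 9 are across; that first reaches 9 at t = 3, so at least 5 crossings are needed.
The plan below uses exactly 5 crossings, so it is optimal:
1. 3 mutineers → the dry ground.  (the marsh camp: 5O 1M; the dry ground: 0O 3M)
2. 1 mutineer ← the marsh camp.  (the marsh camp: 5O 2M; the dry ground: 0O 2M)
3. 3 officers and 1 mutineer → the dry ground.  (the marsh camp: 2O 1M; the dry ground: 3O 3M)
4. 1 mutineer ← the marsh camp.  (the marsh camp: 2O 2M; the dry ground: 3O 2M)
5. 2 officers and 2 mutineers → the dry ground.  (the marsh camp: 0O 0M; the dry ground: 5O 4M)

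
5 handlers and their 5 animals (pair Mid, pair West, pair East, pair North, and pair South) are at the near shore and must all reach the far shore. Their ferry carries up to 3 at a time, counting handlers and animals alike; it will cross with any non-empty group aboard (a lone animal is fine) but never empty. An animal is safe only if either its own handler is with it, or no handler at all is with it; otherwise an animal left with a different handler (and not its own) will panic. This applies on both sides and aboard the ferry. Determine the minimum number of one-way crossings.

11

Counting alone: each trip to the far shore takes at most 3 across and each return brings at least 1 back, so after t trips out (and t−1 returns) at most 3t − (t−1) of the 10 are across; that first reaches 10 at t = 5, so at least 9 crossings are needed.
The safety rule pushes this higher. Following every safe sequence of crossings, the most of the 10 that can be at the far shore as the ferry arrives there on crossing 9 is 9 — never all 10.
So no plan with fewer than 11 crossings exists, and this one achieves 11:
1. animal Mid and handler Mid cross → the far shore.
2. handler Mid crosses ← the near shore.
3. animal East, animal North, and animal West cross → the far shore.
4. animal Mid crosses ← the near shore.
5. handler East, handler North, and handler West cross → the far shore.
6. animal West and handler West cross ← the near shore.
7. handler Mid, handler South, and handler West cross → the far shore.
8. animal East crosses ← the near shore.
9. animal Mid and animal West cross → the far shore.
10. animal Mid crosses ← the near shore.
11. animal East, animal Mid, and animal South cross → the far shore.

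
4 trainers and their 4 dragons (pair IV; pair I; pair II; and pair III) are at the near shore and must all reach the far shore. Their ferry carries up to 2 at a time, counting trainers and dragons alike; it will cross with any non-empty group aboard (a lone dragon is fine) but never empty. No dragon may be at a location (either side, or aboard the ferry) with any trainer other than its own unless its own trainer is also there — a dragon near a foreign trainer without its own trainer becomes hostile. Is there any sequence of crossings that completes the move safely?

Following every safe sequence of crossings from the start, the most of the 8 that can be at the far shore as the ferry arrives there on crossings 1, 3, 5 is 2, 3, 4 respectively; the best ever achieved is 4 of 8.
From crossing 7 on, no configuration arises that was not already reachable earlier: only 44 distinct safe configurations (who is on which side, and where the ferry is) can ever be reached, none of them has everyone across, and every continuation just revisits them. So no valid plan exists.

No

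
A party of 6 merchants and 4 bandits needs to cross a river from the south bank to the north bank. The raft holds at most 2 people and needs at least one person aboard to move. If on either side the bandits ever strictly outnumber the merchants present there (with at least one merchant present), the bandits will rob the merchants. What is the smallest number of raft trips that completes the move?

Counting alone: each trip to the north bank takes at most 2 across and each return brings at least 1 back, so after t trips out (and t−1 returns) at most 2t − (t−1) of the 10 are across; that first reaches 10 at t = 9, so at least 17 crossings are needed.
The plan below uses exactly 17 crossings, so it is optimal:
1. 2 bandits → the north bank.  (the south bank: 6M 2B; the north bank: 0M 2B)
2. 1 bandit ← the south bank.  (the south bank: 6M 3B; the north bank: 0M 1B)
3. 2 bandits → the north bank.  (the south bank: 6M 1B; the north bank: 0M 3B)
4. 1 bandit ← the south bank.  (the south bank: 6M 2B; the north bank: 0M 2B)
5. 2 merchants → the north bank.  (the south bank: 4M 2B; the north bank: 2M 2B)
6. 1 bandit ← the south bank.  (the south bank: 4M 3B; the north bank: 2M 1B)
7. 1 merchant and 1 bandit → the north bank.  (the south bank: 3M 2B; the north bank: 3M 2B)
8. 1 bandit ← the south bank.  (the south bank: 3M 3B; the north bank: 3M 1B)
9. 2 bandits → the north bank.  (the south bank: 3M 1B; the north bank: 3M 3B)
10. 1 bandit ← the south bank.  (the south bank: 3M 2B; the north bank: 3M 2B)
11. 1 merchant and 1 bandit → the north bank.  (the south bank: 2M 1B; the north bank: 4M 3B)
12. 1 bandit ← the south bank.  (the south bank: 2M 2B; the north bank: 4M 2B)
13. 2 bandits → the north bank.  (the south bank: 2M 0B; the north bank: 4M 4B)
14. 1 bandit ← the south bank.  (the south bank: 2M 1B; the north bank: 4M 3B)
15. 1 merchant and 1 bandit → the north bank.  (the south bank: 1M 0B; the north bank: 5M 4B)
16. 1 bandit ← the south bank.  (the south bank: 1M 1B; the north bank: 5M 3B)
17. 1 merchant and 1 bandit → the north bank.  (the south bank: 0M 0B; the north bank: 6M 4B)

17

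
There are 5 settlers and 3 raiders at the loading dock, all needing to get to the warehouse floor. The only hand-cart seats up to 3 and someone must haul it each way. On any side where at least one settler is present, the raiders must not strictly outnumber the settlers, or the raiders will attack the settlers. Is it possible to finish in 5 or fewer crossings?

Counting alone: each trip to the warehouse floor takes at most 3 across and each return brings at least 1 back, so after t trips out (and t−1 returns) at most 3t − (t−1) of the 8 are across; that first reaches 8 at t = 4, so at least 7 crossings are needed.
Since 5 < 7, 5 crossings cannot be enough. (The shortest complete plan in fact takes 7:)
1. 2 raiders → the warehouse floor.  (the loading dock: 5S 1R; the warehouse floor: 0S 2R)
2. 1 raider ← the loading dock.  (the loading dock: 5S 2R; the warehouse floor: 0S 1R)
3. 2 settlers and 1 raider → the warehouse floor.  (the loading dock: 3S 1R; the warehouse floor: 2S 2R)
4. 1 raider ← the loading dock.  (the loading dock: 3S 2R; the warehouse floor: 2S 1R)
5. 1 settler and 2 raiders → the warehouse floor.  (the loading dock: 2S 0R; the warehouse floor: 3S 3R)
6. 1 raider ← the loading dock.  (the loading dock: 2S 1R; the warehouse floor: 3S 2R)
7. 2 settlers and 1 raider → the warehouse floor.  (the loading dock: 0S 0R; the warehouse floor: 5S 3R)

No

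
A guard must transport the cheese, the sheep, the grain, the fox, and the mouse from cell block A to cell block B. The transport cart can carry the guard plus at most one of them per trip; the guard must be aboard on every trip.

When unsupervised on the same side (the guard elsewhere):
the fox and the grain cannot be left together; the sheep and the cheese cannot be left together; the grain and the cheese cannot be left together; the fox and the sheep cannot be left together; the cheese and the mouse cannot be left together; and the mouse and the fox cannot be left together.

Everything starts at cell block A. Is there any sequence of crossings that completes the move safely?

Whatever the first load, the items left behind include a forbidden pair without the guard. No opening move is safe, so no plan exists.

No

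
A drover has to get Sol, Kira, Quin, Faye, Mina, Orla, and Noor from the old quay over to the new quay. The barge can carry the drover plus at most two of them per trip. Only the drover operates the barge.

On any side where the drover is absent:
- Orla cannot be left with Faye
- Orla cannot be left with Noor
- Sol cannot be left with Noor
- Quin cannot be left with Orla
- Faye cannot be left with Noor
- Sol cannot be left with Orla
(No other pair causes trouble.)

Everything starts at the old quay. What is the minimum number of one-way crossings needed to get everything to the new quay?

Counting alone: the drover can take at most 2 across per trip to the new quay, so moving all 7 needs at least 4 loaded trips out, with a return between consecutive ones — at least 7 crossings.
The safety rule pushes this higher. Following every safe sequence of crossings, the most of the 7 that can be at the new quay as the barge arrives there on crossings 7, 9 is 5, 6 respectively — never all 7.
So no plan with fewer than 11 crossings exists, and this one achieves 11:
1. Drover goes to the new quay with Noor and Orla.
2. Drover goes back to the old quay with Orla.
3. Drover goes to the new quay with Kira and Orla.
4. Drover goes back to the old quay with Orla.
5. Drover goes to the new quay with Orla and Quin.
6. Drover goes back to the old quay with Orla.
7. Drover goes to the new quay with Faye and Sol.
8. Drover goes back to the old quay with Noor.
9. Drover goes to the new quay with Mina and Orla.
10. Drover goes back to the old quay with Orla.
11. Drover goes to the new quay with Noor and Orla.

11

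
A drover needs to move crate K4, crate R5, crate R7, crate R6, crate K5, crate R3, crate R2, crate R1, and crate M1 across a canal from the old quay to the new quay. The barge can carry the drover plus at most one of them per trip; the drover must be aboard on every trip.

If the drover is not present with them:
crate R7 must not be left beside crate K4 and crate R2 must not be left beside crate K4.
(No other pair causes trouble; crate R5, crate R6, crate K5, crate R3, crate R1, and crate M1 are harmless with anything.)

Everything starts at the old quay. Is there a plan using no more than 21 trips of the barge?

Yes

Yes — this plan uses 19 crossings (≤ 21):
1. Drover goes to the new quay with crate K4.  [the old quay: crate K5, crate M1, crate R1, crate R2, crate R3, crate R5, crate R6, crate R7 | the new quay: crate K4]
2. Drover goes back to the old quay alone.  [the old quay: crate K5, crate M1, crate R1, crate R2, crate R3, crate R5, crate R6, crate R7 | the new quay: crate K4]
3. Drover goes to the new quay with crate R5.  [the old quay: crate K5, crate M1, crate R1, crate R2, crate R3, crate R6, crate R7 | the new quay: crate K4, crate R5]
4. Drover goes back to the old quay alone.  [the old quay: crate K5, crate M1, crate R1, crate R2, crate R3, crate R6, crate R7 | the new quay: crate K4, crate R5]
5. Drover goes to the new quay with crate R7.  [the old quay: crate K5, crate M1, crate R1, crate R2, crate R3, crate R6 | the new quay: crate K4, crate R5, crate R7]
6. Drover goes back to the old quay with crate K4.  [the old quay: crate K4, crate K5, crate M1, crate R1, crate R2, crate R3, crate R6 | the new quay: crate R5, crate R7]
7. Drover goes to the new quay with crate R2.  [the old quay: crate K4, crate K5, crate M1, crate R1, crate R3, crate R6 | the new quay: crate R2, crate R5, crate R7]
8. Drover goes back to the old quay alone.  [the old quay: crate K4, crate K5, crate M1, crate R1, crate R3, crate R6 | the new quay: crate R2, crate R5, crate R7]
9. Drover goes to the new quay with crate R6.  [the old quay: crate K4, crate K5, crate M1, crate R1, crate R3 | the new quay: crate R2, crate R5, crate R6, crate R7]
10. Drover goes back to the old quay alone.  [the old quay: crate K4, crate K5, crate M1, crate R1, crate R3 | the new quay: crate R2, crate R5, crate R6, crate R7]
11. Drover goes to the new quay with crate K5.  [the old quay: crate K4, crate M1, crate R1, crate R3 | the new quay: crate K5, crate R2, crate R5, crate R6, crate R7]
12. Drover goes back to the old quay alone.  [the old quay: crate K4, crate M1, crate R1, crate R3 | the new quay: crate K5, crate R2, crate R5, crate R6, crate R7]
13. Drover goes to the new quay with crate R3.  [the old quay: crate K4, crate M1, crate R1 | the new quay: crate K5, crate R2, crate R3, crate R5, crate R6, crate R7]
14. Drover goes back to the old quay alone.  [the old quay: crate K4, crate M1, crate R1 | the new quay: crate K5, crate R2, crate R3, crate R5, crate R6, crate R7]
15. Drover goes to the new quay with crate R1.  [the old quay: crate K4, crate M1 | the new quay: crate K5, crate R1, crate R2, crate R3, crate R5, crate R6, crate R7]
16. Drover goes back to the old quay alone.  [the old quay: crate K4, crate M1 | the new quay: crate K5, crate R1, crate R2, crate R3, crate R5, crate R6, crate R7]
17. Drover goes to the new quay with crate M1.  [the old quay: crate K4 | the new quay: crate K5, crate M1, crate R1, crate R2, crate R3, crate R5, crate R6, crate R7]
18. Drover goes back to the old quay alone.  [the old quay: crate K4 | the new quay: crate K5, crate M1, crate R1, crate R2, crate R3, crate R5, crate R6, crate R7]
19. Drover goes to the new quay with crate K4.  [the old quay: — | the new quay: crate K4, crate K5, crate M1, crate R1, crate R2, crate R3, crate R5, crate R6, crate R7]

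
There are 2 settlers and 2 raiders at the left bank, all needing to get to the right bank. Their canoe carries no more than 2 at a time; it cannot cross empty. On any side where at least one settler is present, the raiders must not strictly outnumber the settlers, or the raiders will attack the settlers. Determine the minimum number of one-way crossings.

Counting alone: each trip to the right bank takes at most 2 across and each return brings at least 1 back, so after t trips out (and t−1 returns) at most 2t − (t−1) of the 4 are across; that first reaches 4 at t = 3, so at least 5 crossings are needed.
The plan below uses exactly 5 crossings, so it is optimal:
1. 2 raiders → the right bank.  (the left bank: 2S 0R; the right bank: 0S 2R)
2. 1 raider ← the left bank.  (the left bank: 2S 1R; the right bank: 0S 1R)
3. 2 settlers → the right bank.  (the left bank: 0S 1R; the right bank: 2S 1R)
4. 1 raider ← the left bank.  (the left bank: 0S 2R; the right bank: 2S 0R)
5. 2 raiders → the right bank.  (the left bank: 0S 0R; the right bank: 2S 2R)

5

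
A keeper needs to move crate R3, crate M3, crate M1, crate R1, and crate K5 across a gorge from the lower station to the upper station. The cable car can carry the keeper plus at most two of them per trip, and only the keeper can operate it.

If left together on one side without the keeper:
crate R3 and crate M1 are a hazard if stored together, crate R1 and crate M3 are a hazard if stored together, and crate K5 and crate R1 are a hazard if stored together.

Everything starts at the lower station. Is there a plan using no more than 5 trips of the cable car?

Yes — this plan uses 5 crossings (≤ 5):
1. Keeper goes to the upper station with crate R1 and crate R3.
2. Keeper goes back to the lower station alone.
3. Keeper goes to the upper station with crate K5 and crate M3.
4. Keeper goes back to the lower station with crate R1.
5. Keeper goes to the upper station with crate M1 and crate R1.

Yes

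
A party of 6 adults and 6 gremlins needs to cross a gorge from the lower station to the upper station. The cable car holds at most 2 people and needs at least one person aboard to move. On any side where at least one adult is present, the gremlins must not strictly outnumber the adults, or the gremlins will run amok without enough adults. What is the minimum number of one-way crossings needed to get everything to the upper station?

impossible

Following every safe sequence of crossings from the start, the most of the 12 that can be at the upper station as the cable car arrives there on crossings 1, 3, 5, 7, 9 is 2, 3, 4, 5, 6 respectively; the best ever achieved is 6 of 12.
From crossing 11 on, no configuration arises that was not already reachable earlier: only 15 distinct safe configurations (who is on which side, and where the cable car is) can ever be reached, none of them has everyone across, and every continuation just revisits them. They are: 0 adults + 0 gremlins across (cable car back at the start); 0 adults + 1 gremlin across (cable car there); 0 adults + 1 gremlin across (cable car back at the start); 0 adults + 2 gremlins across (cable car there); 0 adults + 2 gremlins across (cable car back at the start); 0 adults + 3 gremlins across (cable car there); 0 adults + 3 gremlins across (cable car back at the start); 0 adults + 4 gremlins across (cable car there); 0 adults + 4 gremlins across (cable car back at the start); 0 adults + 5 gremlins across (cable car there); 0 adults + 5 gremlins across (cable car back at the start); 0 adults + 6 gremlins across (cable car there); 1 adult + 1 gremlin across (cable car there); 1 adult + 1 gremlin across (cable car back at the start); 2 adults + 2 gremlins across (cable car there). So no valid plan exists.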